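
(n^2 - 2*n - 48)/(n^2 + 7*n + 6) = (n - 8)/(n + 1)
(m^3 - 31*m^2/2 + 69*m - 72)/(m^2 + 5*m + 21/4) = 2*(2*m^3 - 31*m^2 + 138*m - 144)/(4*m^2 + 20*m + 21)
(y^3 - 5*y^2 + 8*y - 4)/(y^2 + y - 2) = (y^2 - 4*y + 4)/(y + 2)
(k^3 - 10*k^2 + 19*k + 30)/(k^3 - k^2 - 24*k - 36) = (k^2 - 4*k - 5)/(k^2 + 5*k + 6)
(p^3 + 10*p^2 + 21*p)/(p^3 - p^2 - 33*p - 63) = p*(p + 7)/(p^2 - 4*p - 21)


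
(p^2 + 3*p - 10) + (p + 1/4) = p^2 + 4*p - 39/4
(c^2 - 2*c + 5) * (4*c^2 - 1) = 4*c^4 - 8*c^3 + 19*c^2 + 2*c - 5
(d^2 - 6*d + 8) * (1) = d^2 - 6*d + 8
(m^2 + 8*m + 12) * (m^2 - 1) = m^4 + 8*m^3 + 11*m^2 - 8*m - 12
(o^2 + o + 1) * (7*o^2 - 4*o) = 7*o^4 + 3*o^3 + 3*o^2 - 4*o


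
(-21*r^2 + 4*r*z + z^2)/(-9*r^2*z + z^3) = (7*r + z)/(z*(3*r + z))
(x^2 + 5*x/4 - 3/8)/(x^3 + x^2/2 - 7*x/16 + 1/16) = 2*(2*x + 3)/(4*x^2 + 3*x - 1)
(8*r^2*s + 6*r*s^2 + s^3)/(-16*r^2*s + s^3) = (-2*r - s)/(4*r - s)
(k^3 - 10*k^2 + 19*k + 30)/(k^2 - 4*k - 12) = (k^2 - 4*k - 5)/(k + 2)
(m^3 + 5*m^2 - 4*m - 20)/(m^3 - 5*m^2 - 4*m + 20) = (m + 5)/(m - 5)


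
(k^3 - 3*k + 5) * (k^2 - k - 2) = k^5 - k^4 - 5*k^3 + 8*k^2 + k - 10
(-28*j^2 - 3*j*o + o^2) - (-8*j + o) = -28*j^2 - 3*j*o + 8*j + o^2 - o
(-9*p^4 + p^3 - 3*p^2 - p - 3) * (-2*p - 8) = 18*p^5 + 70*p^4 - 2*p^3 + 26*p^2 + 14*p + 24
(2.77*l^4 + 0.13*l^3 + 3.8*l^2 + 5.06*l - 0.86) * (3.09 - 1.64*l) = -4.5428*l^5 + 8.3461*l^4 - 5.8303*l^3 + 3.4436*l^2 + 17.0458*l - 2.6574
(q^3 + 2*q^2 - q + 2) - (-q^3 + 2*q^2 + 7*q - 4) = 2*q^3 - 8*q + 6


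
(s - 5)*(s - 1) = s^2 - 6*s + 5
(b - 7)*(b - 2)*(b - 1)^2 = b^4 - 11*b^3 + 33*b^2 - 37*b + 14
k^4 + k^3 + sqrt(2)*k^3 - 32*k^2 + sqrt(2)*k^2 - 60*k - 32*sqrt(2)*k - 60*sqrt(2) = (k - 6)*(k + 2)*(k + 5)*(k + sqrt(2))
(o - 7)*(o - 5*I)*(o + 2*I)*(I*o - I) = I*o^4 + 3*o^3 - 8*I*o^3 - 24*o^2 + 17*I*o^2 + 21*o - 80*I*o + 70*I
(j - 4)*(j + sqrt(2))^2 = j^3 - 4*j^2 + 2*sqrt(2)*j^2 - 8*sqrt(2)*j + 2*j - 8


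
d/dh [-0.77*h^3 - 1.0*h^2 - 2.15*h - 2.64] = -2.31*h^2 - 2.0*h - 2.15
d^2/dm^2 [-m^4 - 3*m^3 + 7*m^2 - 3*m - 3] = -12*m^2 - 18*m + 14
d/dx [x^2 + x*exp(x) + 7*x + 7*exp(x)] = x*exp(x) + 2*x + 8*exp(x) + 7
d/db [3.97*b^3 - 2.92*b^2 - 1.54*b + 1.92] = 11.91*b^2 - 5.84*b - 1.54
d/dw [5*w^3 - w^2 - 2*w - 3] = 15*w^2 - 2*w - 2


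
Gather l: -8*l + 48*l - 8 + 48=40*l + 40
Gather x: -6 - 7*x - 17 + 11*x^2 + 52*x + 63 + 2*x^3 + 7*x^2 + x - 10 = 2*x^3 + 18*x^2 + 46*x + 30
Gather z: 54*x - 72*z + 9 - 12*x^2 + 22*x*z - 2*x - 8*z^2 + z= -12*x^2 + 52*x - 8*z^2 + z*(22*x - 71) + 9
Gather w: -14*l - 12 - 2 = -14*l - 14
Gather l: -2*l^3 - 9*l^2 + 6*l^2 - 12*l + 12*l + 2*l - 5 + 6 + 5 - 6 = -2*l^3 - 3*l^2 + 2*l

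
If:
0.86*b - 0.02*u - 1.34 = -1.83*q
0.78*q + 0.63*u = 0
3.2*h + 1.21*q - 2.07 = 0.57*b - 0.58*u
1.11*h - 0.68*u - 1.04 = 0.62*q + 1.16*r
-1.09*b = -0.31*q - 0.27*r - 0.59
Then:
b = 0.63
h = 0.69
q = 0.43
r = -0.15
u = -0.53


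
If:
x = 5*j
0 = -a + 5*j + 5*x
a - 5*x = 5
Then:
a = 30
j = 1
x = 5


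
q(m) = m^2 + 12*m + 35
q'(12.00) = 36.00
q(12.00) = 323.00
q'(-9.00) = -6.00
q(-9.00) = 8.00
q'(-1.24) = 9.52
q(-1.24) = 21.66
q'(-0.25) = 11.50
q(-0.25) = 32.06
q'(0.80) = 13.60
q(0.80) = 45.24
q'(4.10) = 20.20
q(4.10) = 101.01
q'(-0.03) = 11.94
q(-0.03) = 34.64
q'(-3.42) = 5.16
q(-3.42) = 5.66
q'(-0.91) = 10.18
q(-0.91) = 24.91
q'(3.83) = 19.66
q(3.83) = 95.63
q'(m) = 2*m + 12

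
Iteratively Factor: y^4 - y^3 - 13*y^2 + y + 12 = (y + 1)*(y^3 - 2*y^2 - 11*y + 12) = (y - 1)*(y + 1)*(y^2 - y - 12) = (y - 1)*(y + 1)*(y + 3)*(y - 4)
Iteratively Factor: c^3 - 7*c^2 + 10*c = (c - 5)*(c^2 - 2*c) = c*(c - 5)*(c - 2)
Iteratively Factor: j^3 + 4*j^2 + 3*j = (j + 1)*(j^2 + 3*j) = j*(j + 1)*(j + 3)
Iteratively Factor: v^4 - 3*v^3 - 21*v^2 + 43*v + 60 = (v - 3)*(v^3 - 21*v - 20) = (v - 3)*(v + 1)*(v^2 - v - 20) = (v - 3)*(v + 1)*(v + 4)*(v - 5)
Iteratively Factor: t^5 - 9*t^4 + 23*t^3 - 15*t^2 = (t)*(t^4 - 9*t^3 + 23*t^2 - 15*t) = t*(t - 5)*(t^3 - 4*t^2 + 3*t) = t*(t - 5)*(t - 1)*(t^2 - 3*t) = t*(t - 5)*(t - 3)*(t - 1)*(t)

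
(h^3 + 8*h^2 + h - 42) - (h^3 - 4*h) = 8*h^2 + 5*h - 42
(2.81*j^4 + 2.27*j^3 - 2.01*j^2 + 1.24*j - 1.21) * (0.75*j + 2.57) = 2.1075*j^5 + 8.9242*j^4 + 4.3264*j^3 - 4.2357*j^2 + 2.2793*j - 3.1097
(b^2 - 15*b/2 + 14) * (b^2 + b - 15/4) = b^4 - 13*b^3/2 + 11*b^2/4 + 337*b/8 - 105/2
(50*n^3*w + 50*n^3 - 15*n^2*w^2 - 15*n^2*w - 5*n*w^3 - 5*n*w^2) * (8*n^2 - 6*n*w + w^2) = 400*n^5*w + 400*n^5 - 420*n^4*w^2 - 420*n^4*w + 100*n^3*w^3 + 100*n^3*w^2 + 15*n^2*w^4 + 15*n^2*w^3 - 5*n*w^5 - 5*n*w^4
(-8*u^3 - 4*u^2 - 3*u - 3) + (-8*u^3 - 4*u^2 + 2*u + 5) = -16*u^3 - 8*u^2 - u + 2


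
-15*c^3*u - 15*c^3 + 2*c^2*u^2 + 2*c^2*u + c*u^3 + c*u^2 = (-3*c + u)*(5*c + u)*(c*u + c)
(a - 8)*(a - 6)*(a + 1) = a^3 - 13*a^2 + 34*a + 48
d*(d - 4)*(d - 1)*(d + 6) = d^4 + d^3 - 26*d^2 + 24*d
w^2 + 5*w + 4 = (w + 1)*(w + 4)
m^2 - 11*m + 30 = (m - 6)*(m - 5)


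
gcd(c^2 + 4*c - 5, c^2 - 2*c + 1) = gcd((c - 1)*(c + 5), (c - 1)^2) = c - 1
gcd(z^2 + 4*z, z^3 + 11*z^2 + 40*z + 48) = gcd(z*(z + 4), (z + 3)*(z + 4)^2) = z + 4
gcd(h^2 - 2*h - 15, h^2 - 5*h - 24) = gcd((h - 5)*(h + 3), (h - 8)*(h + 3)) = h + 3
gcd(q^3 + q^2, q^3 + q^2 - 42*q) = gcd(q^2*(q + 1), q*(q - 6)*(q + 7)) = q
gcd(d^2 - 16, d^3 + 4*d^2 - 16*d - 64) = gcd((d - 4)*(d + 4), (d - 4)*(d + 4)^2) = d^2 - 16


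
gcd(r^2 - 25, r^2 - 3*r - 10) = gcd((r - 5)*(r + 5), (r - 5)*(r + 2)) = r - 5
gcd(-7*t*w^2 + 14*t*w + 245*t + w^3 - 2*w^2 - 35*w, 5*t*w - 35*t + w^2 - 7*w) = w - 7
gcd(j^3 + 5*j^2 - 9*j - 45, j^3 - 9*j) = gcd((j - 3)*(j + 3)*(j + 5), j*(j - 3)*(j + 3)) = j^2 - 9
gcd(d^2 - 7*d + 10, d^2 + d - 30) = d - 5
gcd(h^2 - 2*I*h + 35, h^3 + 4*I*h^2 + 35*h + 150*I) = h + 5*I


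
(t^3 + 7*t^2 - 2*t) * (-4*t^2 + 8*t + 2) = -4*t^5 - 20*t^4 + 66*t^3 - 2*t^2 - 4*t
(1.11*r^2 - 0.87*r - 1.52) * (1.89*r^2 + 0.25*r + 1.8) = 2.0979*r^4 - 1.3668*r^3 - 1.0923*r^2 - 1.946*r - 2.736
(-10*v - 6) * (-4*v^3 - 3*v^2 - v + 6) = 40*v^4 + 54*v^3 + 28*v^2 - 54*v - 36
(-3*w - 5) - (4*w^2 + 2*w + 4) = -4*w^2 - 5*w - 9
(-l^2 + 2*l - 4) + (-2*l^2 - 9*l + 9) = -3*l^2 - 7*l + 5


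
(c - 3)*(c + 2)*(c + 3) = c^3 + 2*c^2 - 9*c - 18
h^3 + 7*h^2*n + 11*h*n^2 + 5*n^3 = (h + n)^2*(h + 5*n)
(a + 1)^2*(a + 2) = a^3 + 4*a^2 + 5*a + 2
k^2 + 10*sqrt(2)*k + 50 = (k + 5*sqrt(2))^2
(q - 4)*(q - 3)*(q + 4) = q^3 - 3*q^2 - 16*q + 48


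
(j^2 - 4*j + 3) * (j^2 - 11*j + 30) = j^4 - 15*j^3 + 77*j^2 - 153*j + 90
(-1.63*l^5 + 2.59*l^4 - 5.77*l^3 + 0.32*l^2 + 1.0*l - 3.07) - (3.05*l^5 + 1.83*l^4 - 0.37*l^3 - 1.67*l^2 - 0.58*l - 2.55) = -4.68*l^5 + 0.76*l^4 - 5.4*l^3 + 1.99*l^2 + 1.58*l - 0.52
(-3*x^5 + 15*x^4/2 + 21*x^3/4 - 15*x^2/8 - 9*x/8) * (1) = -3*x^5 + 15*x^4/2 + 21*x^3/4 - 15*x^2/8 - 9*x/8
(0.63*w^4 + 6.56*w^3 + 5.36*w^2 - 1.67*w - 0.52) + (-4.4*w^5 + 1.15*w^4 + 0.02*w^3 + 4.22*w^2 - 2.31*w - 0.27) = -4.4*w^5 + 1.78*w^4 + 6.58*w^3 + 9.58*w^2 - 3.98*w - 0.79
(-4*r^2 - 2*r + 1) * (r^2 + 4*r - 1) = -4*r^4 - 18*r^3 - 3*r^2 + 6*r - 1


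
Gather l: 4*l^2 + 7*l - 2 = 4*l^2 + 7*l - 2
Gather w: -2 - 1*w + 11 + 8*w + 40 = 7*w + 49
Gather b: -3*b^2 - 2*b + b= -3*b^2 - b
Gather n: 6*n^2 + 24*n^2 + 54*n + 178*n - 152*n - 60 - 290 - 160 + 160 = 30*n^2 + 80*n - 350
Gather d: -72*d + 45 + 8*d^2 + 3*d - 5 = 8*d^2 - 69*d + 40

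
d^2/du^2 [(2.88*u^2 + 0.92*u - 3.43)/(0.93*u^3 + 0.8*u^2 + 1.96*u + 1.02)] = (4.981824*u^6 + 4.774248*u^5 - 62.990388*u^4 - 90.286304*u^3 - 75.257448*u^2 - 17.251572*u - 18.44144)/(0.804357*u^9 + 2.07576*u^8 + 6.871212*u^7 + 11.908034*u^6 + 19.034544*u^5 + 22.333776*u^4 + 20.028412*u^3 + 14.252256*u^2 + 6.117552*u + 1.061208)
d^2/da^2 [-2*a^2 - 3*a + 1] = -4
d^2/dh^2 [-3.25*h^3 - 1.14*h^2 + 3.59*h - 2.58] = -19.5*h - 2.28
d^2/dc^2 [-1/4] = 0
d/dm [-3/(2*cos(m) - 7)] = -6*sin(m)/(2*cos(m) - 7)^2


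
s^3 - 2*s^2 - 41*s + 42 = (s - 7)*(s - 1)*(s + 6)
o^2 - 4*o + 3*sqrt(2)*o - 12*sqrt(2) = (o - 4)*(o + 3*sqrt(2))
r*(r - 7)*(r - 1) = r^3 - 8*r^2 + 7*r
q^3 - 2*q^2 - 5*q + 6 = (q - 3)*(q - 1)*(q + 2)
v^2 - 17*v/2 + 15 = (v - 6)*(v - 5/2)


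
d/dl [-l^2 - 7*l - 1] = -2*l - 7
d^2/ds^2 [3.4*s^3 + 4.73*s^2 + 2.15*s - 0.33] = 20.4*s + 9.46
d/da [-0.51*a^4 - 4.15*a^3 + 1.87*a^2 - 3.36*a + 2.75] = -2.04*a^3 - 12.45*a^2 + 3.74*a - 3.36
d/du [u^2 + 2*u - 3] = 2*u + 2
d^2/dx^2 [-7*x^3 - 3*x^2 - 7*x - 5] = -42*x - 6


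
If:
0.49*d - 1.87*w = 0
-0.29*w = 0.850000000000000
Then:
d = -11.19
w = -2.93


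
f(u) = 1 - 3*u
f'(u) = -3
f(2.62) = -6.86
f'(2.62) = -3.00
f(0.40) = -0.20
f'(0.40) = -3.00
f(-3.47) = 11.41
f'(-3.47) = -3.00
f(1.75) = -4.25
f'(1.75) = -3.00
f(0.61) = -0.83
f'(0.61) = -3.00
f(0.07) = 0.79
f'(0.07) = -3.00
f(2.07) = -5.21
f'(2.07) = -3.00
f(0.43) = -0.29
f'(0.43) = -3.00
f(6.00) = -17.00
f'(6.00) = -3.00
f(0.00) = 1.00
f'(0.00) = -3.00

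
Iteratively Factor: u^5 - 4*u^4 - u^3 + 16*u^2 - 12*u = (u - 2)*(u^4 - 2*u^3 - 5*u^2 + 6*u) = (u - 2)*(u - 1)*(u^3 - u^2 - 6*u) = (u - 2)*(u - 1)*(u + 2)*(u^2 - 3*u) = u*(u - 2)*(u - 1)*(u + 2)*(u - 3)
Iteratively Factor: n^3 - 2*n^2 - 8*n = (n)*(n^2 - 2*n - 8) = n*(n + 2)*(n - 4)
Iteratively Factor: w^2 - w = (w)*(w - 1)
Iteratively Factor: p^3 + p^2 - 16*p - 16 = (p + 1)*(p^2 - 16) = (p + 1)*(p + 4)*(p - 4)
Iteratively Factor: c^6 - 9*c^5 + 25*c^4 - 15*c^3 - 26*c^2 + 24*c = (c - 2)*(c^5 - 7*c^4 + 11*c^3 + 7*c^2 - 12*c) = c*(c - 2)*(c^4 - 7*c^3 + 11*c^2 + 7*c - 12) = c*(c - 4)*(c - 2)*(c^3 - 3*c^2 - c + 3) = c*(c - 4)*(c - 2)*(c + 1)*(c^2 - 4*c + 3) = c*(c - 4)*(c - 2)*(c - 1)*(c + 1)*(c - 3)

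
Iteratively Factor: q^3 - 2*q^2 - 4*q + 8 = (q - 2)*(q^2 - 4) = (q - 2)*(q + 2)*(q - 2)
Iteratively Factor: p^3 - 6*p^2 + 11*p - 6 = (p - 2)*(p^2 - 4*p + 3) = (p - 3)*(p - 2)*(p - 1)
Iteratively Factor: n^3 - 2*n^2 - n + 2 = (n - 1)*(n^2 - n - 2) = (n - 1)*(n + 1)*(n - 2)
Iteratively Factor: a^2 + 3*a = (a + 3)*(a)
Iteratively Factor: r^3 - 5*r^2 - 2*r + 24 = (r + 2)*(r^2 - 7*r + 12) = (r - 4)*(r + 2)*(r - 3)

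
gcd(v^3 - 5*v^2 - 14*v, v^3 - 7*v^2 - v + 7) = v - 7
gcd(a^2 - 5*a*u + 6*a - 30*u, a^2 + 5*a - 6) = a + 6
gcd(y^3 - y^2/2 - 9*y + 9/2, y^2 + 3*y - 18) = y - 3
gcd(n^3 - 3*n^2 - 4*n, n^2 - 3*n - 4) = n^2 - 3*n - 4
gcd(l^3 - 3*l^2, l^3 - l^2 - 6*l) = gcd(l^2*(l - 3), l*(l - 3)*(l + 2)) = l^2 - 3*l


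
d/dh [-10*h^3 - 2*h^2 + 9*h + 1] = -30*h^2 - 4*h + 9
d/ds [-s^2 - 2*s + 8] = -2*s - 2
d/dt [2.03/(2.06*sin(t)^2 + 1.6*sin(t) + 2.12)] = -(8.3636*sin(t) + 3.248)*cos(t)/(2.06*sin(t)^2 + 1.6*sin(t) + 2.12)^2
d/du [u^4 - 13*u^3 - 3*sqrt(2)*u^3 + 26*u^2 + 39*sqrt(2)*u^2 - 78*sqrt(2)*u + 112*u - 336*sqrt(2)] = 4*u^3 - 39*u^2 - 9*sqrt(2)*u^2 + 52*u + 78*sqrt(2)*u - 78*sqrt(2) + 112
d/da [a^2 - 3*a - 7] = 2*a - 3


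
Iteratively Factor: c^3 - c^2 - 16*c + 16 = (c - 1)*(c^2 - 16) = (c - 4)*(c - 1)*(c + 4)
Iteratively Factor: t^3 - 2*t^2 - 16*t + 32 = (t + 4)*(t^2 - 6*t + 8) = (t - 4)*(t + 4)*(t - 2)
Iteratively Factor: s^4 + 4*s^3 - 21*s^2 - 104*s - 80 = (s + 4)*(s^3 - 21*s - 20) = (s - 5)*(s + 4)*(s^2 + 5*s + 4) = (s - 5)*(s + 4)^2*(s + 1)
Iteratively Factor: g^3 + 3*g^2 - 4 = (g + 2)*(g^2 + g - 2) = (g + 2)^2*(g - 1)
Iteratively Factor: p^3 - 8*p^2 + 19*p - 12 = (p - 1)*(p^2 - 7*p + 12) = (p - 3)*(p - 1)*(p - 4)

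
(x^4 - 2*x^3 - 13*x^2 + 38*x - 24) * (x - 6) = x^5 - 8*x^4 - x^3 + 116*x^2 - 252*x + 144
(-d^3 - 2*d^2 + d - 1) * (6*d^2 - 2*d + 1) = -6*d^5 - 10*d^4 + 9*d^3 - 10*d^2 + 3*d - 1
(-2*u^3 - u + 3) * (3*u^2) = -6*u^5 - 3*u^3 + 9*u^2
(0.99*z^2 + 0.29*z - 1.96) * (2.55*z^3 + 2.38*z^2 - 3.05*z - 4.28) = 2.5245*z^5 + 3.0957*z^4 - 7.3273*z^3 - 9.7865*z^2 + 4.7368*z + 8.3888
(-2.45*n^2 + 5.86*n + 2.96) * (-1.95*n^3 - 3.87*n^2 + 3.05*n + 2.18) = 4.7775*n^5 - 1.9455*n^4 - 35.9227*n^3 + 1.0768*n^2 + 21.8028*n + 6.4528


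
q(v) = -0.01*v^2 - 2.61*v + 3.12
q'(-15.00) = -2.31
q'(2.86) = -2.67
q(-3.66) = 12.54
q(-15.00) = 40.02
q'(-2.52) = -2.56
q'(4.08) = -2.69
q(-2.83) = 10.43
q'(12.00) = -2.85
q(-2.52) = 9.63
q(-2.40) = 9.33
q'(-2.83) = -2.55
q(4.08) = -7.70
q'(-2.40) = -2.56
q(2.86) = -4.43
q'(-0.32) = -2.60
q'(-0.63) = -2.60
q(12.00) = -29.64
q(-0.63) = 4.76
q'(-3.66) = -2.54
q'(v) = -0.02*v - 2.61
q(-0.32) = 3.95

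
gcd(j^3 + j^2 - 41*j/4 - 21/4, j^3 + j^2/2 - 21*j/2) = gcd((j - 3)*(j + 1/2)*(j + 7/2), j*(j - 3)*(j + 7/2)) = j^2 + j/2 - 21/2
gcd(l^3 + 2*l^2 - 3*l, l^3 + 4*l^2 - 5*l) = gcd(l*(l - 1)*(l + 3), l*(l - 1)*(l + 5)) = l^2 - l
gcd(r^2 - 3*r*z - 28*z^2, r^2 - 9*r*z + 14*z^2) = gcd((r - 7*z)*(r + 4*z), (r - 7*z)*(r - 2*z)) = -r + 7*z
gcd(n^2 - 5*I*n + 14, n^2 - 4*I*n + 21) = n - 7*I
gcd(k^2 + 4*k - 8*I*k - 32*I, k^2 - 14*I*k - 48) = k - 8*I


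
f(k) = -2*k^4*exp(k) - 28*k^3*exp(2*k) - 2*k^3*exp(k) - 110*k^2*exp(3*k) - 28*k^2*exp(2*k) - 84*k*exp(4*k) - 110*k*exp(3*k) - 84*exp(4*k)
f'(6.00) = -65534288092358.40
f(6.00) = -15880102487539.35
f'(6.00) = -65534288092358.40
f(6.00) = -15880102487539.35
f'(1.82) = -2049936.36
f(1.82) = -486610.25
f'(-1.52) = 0.15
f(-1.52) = 0.00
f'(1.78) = -1734665.14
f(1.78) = -411092.56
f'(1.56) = -689906.00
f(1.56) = -161671.00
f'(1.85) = -2323201.63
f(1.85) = -552122.34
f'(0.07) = -777.39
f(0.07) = -129.26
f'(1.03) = -71873.65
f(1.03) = -16037.34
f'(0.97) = -55326.87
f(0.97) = -12242.47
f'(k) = -2*k^4*exp(k) - 56*k^3*exp(2*k) - 10*k^3*exp(k) - 330*k^2*exp(3*k) - 140*k^2*exp(2*k) - 6*k^2*exp(k) - 336*k*exp(4*k) - 550*k*exp(3*k) - 56*k*exp(2*k) - 420*exp(4*k) - 110*exp(3*k)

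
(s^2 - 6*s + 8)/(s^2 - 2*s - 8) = (s - 2)/(s + 2)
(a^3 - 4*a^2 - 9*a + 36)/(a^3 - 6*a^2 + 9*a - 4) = (a^2 - 9)/(a^2 - 2*a + 1)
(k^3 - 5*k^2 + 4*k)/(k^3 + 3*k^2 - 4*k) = (k - 4)/(k + 4)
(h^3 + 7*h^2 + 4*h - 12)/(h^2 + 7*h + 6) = (h^2 + h - 2)/(h + 1)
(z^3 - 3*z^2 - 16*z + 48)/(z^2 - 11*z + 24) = (z^2 - 16)/(z - 8)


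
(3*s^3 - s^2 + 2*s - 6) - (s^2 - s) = 3*s^3 - 2*s^2 + 3*s - 6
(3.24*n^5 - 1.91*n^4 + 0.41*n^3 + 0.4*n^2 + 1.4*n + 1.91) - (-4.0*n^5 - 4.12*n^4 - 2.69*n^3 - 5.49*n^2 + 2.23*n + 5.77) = 7.24*n^5 + 2.21*n^4 + 3.1*n^3 + 5.89*n^2 - 0.83*n - 3.86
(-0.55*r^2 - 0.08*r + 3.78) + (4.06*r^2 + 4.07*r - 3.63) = 3.51*r^2 + 3.99*r + 0.15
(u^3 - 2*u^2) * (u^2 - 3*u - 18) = u^5 - 5*u^4 - 12*u^3 + 36*u^2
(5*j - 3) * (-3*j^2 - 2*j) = -15*j^3 - j^2 + 6*j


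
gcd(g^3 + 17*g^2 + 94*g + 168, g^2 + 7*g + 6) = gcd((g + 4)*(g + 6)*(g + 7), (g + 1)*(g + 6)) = g + 6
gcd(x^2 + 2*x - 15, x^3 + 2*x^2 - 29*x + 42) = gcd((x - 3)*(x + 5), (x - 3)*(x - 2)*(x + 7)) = x - 3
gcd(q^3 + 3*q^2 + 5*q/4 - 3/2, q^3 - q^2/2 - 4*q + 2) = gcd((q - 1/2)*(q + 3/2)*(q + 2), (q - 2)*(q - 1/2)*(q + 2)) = q^2 + 3*q/2 - 1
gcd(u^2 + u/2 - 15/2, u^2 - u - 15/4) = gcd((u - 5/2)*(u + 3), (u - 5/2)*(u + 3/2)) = u - 5/2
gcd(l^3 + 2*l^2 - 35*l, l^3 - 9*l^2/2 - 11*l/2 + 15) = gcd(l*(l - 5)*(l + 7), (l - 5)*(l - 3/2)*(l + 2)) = l - 5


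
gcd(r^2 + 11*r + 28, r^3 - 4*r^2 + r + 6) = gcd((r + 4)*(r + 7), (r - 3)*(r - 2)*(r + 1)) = 1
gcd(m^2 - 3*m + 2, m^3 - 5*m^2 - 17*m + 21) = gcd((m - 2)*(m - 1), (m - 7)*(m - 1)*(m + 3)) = m - 1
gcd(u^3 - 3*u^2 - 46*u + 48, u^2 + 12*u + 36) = u + 6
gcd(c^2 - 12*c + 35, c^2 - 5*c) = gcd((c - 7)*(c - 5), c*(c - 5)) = c - 5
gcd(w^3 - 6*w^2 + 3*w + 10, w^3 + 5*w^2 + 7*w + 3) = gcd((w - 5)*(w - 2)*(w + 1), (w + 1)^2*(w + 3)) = w + 1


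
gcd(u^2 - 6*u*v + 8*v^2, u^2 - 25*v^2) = 1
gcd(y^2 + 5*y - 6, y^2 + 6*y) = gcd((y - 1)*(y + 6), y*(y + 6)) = y + 6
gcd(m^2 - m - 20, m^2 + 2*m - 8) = m + 4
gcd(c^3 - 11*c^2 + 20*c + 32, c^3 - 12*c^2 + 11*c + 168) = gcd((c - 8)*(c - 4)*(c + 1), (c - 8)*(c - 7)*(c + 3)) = c - 8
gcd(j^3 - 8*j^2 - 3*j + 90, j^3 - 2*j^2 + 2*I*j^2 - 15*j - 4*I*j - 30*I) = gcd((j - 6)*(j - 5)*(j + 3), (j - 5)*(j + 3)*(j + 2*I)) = j^2 - 2*j - 15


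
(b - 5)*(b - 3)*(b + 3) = b^3 - 5*b^2 - 9*b + 45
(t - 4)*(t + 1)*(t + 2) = t^3 - t^2 - 10*t - 8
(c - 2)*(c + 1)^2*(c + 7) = c^4 + 7*c^3 - 3*c^2 - 23*c - 14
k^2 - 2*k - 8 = (k - 4)*(k + 2)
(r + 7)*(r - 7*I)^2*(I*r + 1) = I*r^4 + 15*r^3 + 7*I*r^3 + 105*r^2 - 63*I*r^2 - 49*r - 441*I*r - 343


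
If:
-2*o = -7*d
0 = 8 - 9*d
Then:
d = 8/9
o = 28/9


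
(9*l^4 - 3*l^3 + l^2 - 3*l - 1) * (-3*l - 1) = -27*l^5 + 8*l^2 + 6*l + 1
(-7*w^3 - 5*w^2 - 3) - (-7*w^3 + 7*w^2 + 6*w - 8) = -12*w^2 - 6*w + 5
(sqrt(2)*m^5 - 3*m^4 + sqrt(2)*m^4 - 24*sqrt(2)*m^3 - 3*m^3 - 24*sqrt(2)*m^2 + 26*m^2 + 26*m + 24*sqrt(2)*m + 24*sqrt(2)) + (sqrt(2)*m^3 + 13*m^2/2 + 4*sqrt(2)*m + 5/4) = sqrt(2)*m^5 - 3*m^4 + sqrt(2)*m^4 - 23*sqrt(2)*m^3 - 3*m^3 - 24*sqrt(2)*m^2 + 65*m^2/2 + 26*m + 28*sqrt(2)*m + 5/4 + 24*sqrt(2)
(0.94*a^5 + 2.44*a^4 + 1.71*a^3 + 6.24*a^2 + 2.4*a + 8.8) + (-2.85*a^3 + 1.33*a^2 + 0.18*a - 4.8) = 0.94*a^5 + 2.44*a^4 - 1.14*a^3 + 7.57*a^2 + 2.58*a + 4.0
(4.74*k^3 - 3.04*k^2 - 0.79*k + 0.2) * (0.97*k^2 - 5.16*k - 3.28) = 4.5978*k^5 - 27.4072*k^4 - 0.6271*k^3 + 14.2416*k^2 + 1.5592*k - 0.656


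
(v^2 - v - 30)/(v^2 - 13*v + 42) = (v + 5)/(v - 7)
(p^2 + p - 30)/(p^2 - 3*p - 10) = (p + 6)/(p + 2)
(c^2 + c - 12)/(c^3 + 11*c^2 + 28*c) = (c - 3)/(c*(c + 7))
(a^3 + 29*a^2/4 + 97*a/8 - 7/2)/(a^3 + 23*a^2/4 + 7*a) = (8*a^2 + 26*a - 7)/(2*a*(4*a + 7))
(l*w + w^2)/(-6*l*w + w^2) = (l + w)/(-6*l + w)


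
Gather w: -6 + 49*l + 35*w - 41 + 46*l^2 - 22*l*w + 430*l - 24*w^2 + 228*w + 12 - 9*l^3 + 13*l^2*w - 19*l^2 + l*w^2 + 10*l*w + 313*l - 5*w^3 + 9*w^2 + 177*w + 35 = -9*l^3 + 27*l^2 + 792*l - 5*w^3 + w^2*(l - 15) + w*(13*l^2 - 12*l + 440)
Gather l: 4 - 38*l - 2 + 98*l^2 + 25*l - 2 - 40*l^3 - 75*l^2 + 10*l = -40*l^3 + 23*l^2 - 3*l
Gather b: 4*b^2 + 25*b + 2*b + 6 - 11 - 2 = 4*b^2 + 27*b - 7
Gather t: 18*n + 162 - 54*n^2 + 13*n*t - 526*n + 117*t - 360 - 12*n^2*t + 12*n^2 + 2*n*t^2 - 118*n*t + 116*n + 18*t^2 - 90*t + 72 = -42*n^2 - 392*n + t^2*(2*n + 18) + t*(-12*n^2 - 105*n + 27) - 126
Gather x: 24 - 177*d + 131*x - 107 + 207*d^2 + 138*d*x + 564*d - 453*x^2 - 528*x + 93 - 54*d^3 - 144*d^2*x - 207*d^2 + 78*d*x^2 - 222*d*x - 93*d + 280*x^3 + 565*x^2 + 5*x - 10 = -54*d^3 + 294*d + 280*x^3 + x^2*(78*d + 112) + x*(-144*d^2 - 84*d - 392)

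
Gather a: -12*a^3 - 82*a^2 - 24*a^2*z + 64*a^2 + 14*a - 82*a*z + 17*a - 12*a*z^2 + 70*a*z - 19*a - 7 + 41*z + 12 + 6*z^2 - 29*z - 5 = -12*a^3 + a^2*(-24*z - 18) + a*(-12*z^2 - 12*z + 12) + 6*z^2 + 12*z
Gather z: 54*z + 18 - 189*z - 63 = -135*z - 45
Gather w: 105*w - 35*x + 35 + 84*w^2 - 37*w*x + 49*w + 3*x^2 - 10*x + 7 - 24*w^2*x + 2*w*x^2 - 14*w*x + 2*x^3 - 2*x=w^2*(84 - 24*x) + w*(2*x^2 - 51*x + 154) + 2*x^3 + 3*x^2 - 47*x + 42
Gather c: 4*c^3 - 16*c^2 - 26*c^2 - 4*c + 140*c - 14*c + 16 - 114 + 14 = 4*c^3 - 42*c^2 + 122*c - 84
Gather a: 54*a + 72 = 54*a + 72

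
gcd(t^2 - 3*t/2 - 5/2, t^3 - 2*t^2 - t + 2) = t + 1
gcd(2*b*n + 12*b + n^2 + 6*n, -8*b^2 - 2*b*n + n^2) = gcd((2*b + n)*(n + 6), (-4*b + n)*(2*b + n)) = 2*b + n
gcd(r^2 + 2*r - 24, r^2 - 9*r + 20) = r - 4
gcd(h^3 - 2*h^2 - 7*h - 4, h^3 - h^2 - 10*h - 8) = h^2 - 3*h - 4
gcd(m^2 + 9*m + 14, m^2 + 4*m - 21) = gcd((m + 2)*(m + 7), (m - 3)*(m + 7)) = m + 7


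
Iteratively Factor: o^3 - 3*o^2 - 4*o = (o - 4)*(o^2 + o) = o*(o - 4)*(o + 1)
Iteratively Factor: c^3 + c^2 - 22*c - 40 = (c + 4)*(c^2 - 3*c - 10) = (c - 5)*(c + 4)*(c + 2)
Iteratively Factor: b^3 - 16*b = (b - 4)*(b^2 + 4*b) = (b - 4)*(b + 4)*(b)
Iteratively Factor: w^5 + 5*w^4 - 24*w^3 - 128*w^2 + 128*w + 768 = (w + 4)*(w^4 + w^3 - 28*w^2 - 16*w + 192) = (w + 4)^2*(w^3 - 3*w^2 - 16*w + 48) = (w - 3)*(w + 4)^2*(w^2 - 16) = (w - 4)*(w - 3)*(w + 4)^2*(w + 4)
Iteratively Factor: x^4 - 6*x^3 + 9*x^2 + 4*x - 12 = (x - 3)*(x^3 - 3*x^2 + 4) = (x - 3)*(x + 1)*(x^2 - 4*x + 4) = (x - 3)*(x - 2)*(x + 1)*(x - 2)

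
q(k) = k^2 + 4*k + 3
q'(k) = 2*k + 4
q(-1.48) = -0.73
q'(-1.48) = 1.04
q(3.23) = 26.35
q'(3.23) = 10.46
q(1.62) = 12.10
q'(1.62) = 7.24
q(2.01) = 15.08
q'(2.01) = 8.02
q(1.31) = 9.96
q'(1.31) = 6.62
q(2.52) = 19.43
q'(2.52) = 9.04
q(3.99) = 34.88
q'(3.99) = 11.98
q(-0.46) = 1.37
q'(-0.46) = 3.08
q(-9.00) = 48.00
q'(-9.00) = -14.00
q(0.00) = 3.00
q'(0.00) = 4.00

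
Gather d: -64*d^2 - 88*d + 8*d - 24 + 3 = -64*d^2 - 80*d - 21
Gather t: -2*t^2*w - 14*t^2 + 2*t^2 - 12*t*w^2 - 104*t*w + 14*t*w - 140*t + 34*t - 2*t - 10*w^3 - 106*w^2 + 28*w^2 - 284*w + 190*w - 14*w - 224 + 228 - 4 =t^2*(-2*w - 12) + t*(-12*w^2 - 90*w - 108) - 10*w^3 - 78*w^2 - 108*w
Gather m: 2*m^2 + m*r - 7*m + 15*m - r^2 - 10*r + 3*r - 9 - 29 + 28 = 2*m^2 + m*(r + 8) - r^2 - 7*r - 10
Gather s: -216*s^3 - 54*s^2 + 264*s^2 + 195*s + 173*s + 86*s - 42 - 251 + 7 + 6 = -216*s^3 + 210*s^2 + 454*s - 280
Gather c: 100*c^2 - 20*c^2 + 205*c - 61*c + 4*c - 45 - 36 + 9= 80*c^2 + 148*c - 72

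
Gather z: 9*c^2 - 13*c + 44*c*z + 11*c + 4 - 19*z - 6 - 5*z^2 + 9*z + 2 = 9*c^2 - 2*c - 5*z^2 + z*(44*c - 10)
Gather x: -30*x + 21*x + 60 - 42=18 - 9*x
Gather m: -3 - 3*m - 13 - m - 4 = -4*m - 20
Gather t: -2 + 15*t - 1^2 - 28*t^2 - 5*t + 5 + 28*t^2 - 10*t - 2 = 0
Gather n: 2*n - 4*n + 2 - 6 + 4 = -2*n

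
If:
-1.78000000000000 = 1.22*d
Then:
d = -1.46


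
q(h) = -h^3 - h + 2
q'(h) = -3*h^2 - 1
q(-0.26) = 2.28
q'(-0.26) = -1.20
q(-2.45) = 19.16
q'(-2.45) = -19.01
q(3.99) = -65.51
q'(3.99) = -48.76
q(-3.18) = 37.34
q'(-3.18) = -31.34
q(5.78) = -196.88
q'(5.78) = -101.23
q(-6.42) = 273.03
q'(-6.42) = -124.65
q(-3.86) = 63.37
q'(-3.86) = -45.70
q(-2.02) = 12.26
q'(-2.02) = -13.24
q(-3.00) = 32.00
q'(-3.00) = -28.00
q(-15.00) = 3392.00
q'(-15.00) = -676.00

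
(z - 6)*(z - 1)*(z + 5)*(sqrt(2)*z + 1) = sqrt(2)*z^4 - 2*sqrt(2)*z^3 + z^3 - 29*sqrt(2)*z^2 - 2*z^2 - 29*z + 30*sqrt(2)*z + 30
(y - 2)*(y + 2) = y^2 - 4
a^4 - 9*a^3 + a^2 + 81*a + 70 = (a - 7)*(a - 5)*(a + 1)*(a + 2)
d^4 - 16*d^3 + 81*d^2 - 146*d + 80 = (d - 8)*(d - 5)*(d - 2)*(d - 1)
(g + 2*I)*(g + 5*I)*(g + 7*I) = g^3 + 14*I*g^2 - 59*g - 70*I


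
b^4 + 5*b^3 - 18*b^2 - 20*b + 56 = (b - 2)^2*(b + 2)*(b + 7)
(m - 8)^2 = m^2 - 16*m + 64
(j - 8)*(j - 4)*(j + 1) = j^3 - 11*j^2 + 20*j + 32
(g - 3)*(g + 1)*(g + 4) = g^3 + 2*g^2 - 11*g - 12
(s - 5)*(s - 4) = s^2 - 9*s + 20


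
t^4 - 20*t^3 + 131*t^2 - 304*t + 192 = (t - 8)^2*(t - 3)*(t - 1)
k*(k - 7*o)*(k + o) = k^3 - 6*k^2*o - 7*k*o^2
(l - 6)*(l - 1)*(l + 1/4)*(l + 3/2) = l^4 - 21*l^3/4 - 47*l^2/8 + 63*l/8 + 9/4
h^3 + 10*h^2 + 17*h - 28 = (h - 1)*(h + 4)*(h + 7)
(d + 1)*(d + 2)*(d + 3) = d^3 + 6*d^2 + 11*d + 6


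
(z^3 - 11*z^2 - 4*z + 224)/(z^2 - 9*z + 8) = (z^2 - 3*z - 28)/(z - 1)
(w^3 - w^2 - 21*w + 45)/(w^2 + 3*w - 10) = (w^2 - 6*w + 9)/(w - 2)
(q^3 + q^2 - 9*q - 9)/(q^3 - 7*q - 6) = (q + 3)/(q + 2)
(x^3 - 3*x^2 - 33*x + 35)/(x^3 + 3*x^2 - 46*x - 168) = (x^2 + 4*x - 5)/(x^2 + 10*x + 24)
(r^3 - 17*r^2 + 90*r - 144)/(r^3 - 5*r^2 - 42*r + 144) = (r - 6)/(r + 6)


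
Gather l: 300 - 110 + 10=200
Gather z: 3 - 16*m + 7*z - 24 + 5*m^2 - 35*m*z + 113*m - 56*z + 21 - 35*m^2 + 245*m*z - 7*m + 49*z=-30*m^2 + 210*m*z + 90*m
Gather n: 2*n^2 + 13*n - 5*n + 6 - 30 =2*n^2 + 8*n - 24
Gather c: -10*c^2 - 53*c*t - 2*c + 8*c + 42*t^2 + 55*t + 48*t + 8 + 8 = -10*c^2 + c*(6 - 53*t) + 42*t^2 + 103*t + 16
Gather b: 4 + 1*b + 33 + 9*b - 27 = 10*b + 10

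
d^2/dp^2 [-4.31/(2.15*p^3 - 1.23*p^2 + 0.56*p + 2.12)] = ((55.599*p - 10.6026)*(2.15*p^3 - 1.23*p^2 + 0.56*p + 2.12) - 4.31*(6.45*p^2 - 2.46*p + 0.56)*(12.9*p^2 - 4.92*p + 1.12))/(2.15*p^3 - 1.23*p^2 + 0.56*p + 2.12)^3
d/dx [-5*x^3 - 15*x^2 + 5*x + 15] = -15*x^2 - 30*x + 5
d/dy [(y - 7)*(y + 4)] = 2*y - 3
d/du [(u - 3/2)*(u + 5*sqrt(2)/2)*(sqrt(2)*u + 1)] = 3*sqrt(2)*u^2 - 3*sqrt(2)*u + 12*u - 9 + 5*sqrt(2)/2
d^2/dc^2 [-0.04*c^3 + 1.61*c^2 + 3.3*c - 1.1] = 3.22 - 0.24*c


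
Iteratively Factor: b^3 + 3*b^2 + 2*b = (b + 1)*(b^2 + 2*b) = b*(b + 1)*(b + 2)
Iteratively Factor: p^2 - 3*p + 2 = (p - 1)*(p - 2)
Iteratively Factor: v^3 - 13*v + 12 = (v - 1)*(v^2 + v - 12) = (v - 1)*(v + 4)*(v - 3)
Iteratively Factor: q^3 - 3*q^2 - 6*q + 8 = (q - 1)*(q^2 - 2*q - 8) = (q - 1)*(q + 2)*(q - 4)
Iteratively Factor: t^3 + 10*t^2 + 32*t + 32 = (t + 4)*(t^2 + 6*t + 8) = (t + 4)^2*(t + 2)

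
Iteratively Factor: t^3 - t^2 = (t - 1)*(t^2) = t*(t - 1)*(t)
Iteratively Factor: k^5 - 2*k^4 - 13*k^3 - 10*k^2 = (k + 1)*(k^4 - 3*k^3 - 10*k^2) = k*(k + 1)*(k^3 - 3*k^2 - 10*k) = k^2*(k + 1)*(k^2 - 3*k - 10) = k^2*(k - 5)*(k + 1)*(k + 2)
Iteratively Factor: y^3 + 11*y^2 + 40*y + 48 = (y + 4)*(y^2 + 7*y + 12) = (y + 4)^2*(y + 3)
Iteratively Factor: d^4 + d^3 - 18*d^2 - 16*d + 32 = (d + 2)*(d^3 - d^2 - 16*d + 16) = (d - 4)*(d + 2)*(d^2 + 3*d - 4) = (d - 4)*(d - 1)*(d + 2)*(d + 4)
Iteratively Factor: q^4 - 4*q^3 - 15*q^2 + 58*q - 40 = (q - 1)*(q^3 - 3*q^2 - 18*q + 40) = (q - 2)*(q - 1)*(q^2 - q - 20) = (q - 2)*(q - 1)*(q + 4)*(q - 5)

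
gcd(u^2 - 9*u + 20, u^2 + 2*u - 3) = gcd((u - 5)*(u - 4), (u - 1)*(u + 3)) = 1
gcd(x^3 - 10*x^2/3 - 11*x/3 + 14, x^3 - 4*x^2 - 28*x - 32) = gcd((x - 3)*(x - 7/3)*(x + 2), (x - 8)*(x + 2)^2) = x + 2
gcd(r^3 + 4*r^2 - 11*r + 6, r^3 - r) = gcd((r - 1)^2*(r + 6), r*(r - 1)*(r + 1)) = r - 1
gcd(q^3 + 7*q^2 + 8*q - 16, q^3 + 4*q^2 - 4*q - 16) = q + 4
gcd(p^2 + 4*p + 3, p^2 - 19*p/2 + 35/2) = 1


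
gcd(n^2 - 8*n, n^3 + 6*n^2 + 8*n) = n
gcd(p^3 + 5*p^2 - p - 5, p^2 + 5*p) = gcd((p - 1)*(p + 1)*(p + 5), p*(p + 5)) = p + 5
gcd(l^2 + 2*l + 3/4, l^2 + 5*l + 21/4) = l + 3/2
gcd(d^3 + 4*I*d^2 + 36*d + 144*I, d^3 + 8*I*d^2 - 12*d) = d + 6*I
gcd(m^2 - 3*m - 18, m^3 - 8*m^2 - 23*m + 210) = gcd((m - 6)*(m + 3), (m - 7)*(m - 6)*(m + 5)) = m - 6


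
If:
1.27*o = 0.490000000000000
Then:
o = 0.39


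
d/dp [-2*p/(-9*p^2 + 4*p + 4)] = 2*(-9*p^2 - 4)/(81*p^4 - 72*p^3 - 56*p^2 + 32*p + 16)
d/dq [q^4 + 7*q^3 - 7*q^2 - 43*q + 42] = 4*q^3 + 21*q^2 - 14*q - 43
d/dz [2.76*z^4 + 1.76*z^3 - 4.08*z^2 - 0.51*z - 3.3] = 11.04*z^3 + 5.28*z^2 - 8.16*z - 0.51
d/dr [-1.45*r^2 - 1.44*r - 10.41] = -2.9*r - 1.44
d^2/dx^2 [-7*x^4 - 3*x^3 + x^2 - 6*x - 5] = -84*x^2 - 18*x + 2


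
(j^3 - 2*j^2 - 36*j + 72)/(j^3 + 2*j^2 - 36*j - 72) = (j - 2)/(j + 2)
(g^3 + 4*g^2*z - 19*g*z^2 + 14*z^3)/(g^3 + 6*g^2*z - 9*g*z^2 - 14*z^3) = (g - z)/(g + z)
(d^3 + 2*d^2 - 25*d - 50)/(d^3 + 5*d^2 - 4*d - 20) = (d - 5)/(d - 2)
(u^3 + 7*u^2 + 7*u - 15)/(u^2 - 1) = (u^2 + 8*u + 15)/(u + 1)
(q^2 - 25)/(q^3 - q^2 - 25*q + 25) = 1/(q - 1)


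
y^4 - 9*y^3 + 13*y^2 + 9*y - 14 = (y - 7)*(y - 2)*(y - 1)*(y + 1)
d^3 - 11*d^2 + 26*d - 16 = (d - 8)*(d - 2)*(d - 1)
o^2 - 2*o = o*(o - 2)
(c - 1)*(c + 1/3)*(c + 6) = c^3 + 16*c^2/3 - 13*c/3 - 2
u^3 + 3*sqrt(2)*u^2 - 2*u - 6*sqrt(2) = (u - sqrt(2))*(u + sqrt(2))*(u + 3*sqrt(2))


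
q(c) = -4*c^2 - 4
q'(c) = -8*c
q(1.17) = -9.48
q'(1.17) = -9.36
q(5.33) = -117.64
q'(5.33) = -42.64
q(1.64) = -14.76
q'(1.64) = -13.12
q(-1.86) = -17.84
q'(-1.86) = 14.88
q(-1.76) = -16.39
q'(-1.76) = 14.08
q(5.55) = -127.21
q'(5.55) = -44.40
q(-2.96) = -39.05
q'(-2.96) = 23.68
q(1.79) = -16.82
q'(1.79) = -14.32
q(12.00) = -580.00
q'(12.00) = -96.00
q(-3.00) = -40.00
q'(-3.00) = 24.00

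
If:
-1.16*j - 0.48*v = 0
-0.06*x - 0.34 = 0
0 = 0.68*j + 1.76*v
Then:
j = 0.00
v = 0.00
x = -5.67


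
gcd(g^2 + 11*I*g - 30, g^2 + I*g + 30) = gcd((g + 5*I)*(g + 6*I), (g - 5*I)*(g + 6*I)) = g + 6*I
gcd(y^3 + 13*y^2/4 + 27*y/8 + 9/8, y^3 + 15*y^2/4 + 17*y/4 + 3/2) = y^2 + 7*y/4 + 3/4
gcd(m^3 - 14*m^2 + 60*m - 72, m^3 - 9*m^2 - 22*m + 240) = m - 6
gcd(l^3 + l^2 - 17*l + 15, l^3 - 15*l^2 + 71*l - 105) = l - 3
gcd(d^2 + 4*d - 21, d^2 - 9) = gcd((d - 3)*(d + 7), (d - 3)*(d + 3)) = d - 3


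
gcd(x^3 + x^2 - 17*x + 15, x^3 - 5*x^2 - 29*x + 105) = x^2 + 2*x - 15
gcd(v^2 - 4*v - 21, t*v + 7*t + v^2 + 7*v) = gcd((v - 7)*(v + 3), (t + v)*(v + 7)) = 1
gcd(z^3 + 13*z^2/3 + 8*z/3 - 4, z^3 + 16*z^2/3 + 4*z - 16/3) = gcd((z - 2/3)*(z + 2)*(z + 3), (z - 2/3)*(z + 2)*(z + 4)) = z^2 + 4*z/3 - 4/3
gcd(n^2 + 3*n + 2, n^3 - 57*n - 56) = n + 1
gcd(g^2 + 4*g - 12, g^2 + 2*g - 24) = g + 6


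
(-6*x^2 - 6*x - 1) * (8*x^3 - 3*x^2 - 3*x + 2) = -48*x^5 - 30*x^4 + 28*x^3 + 9*x^2 - 9*x - 2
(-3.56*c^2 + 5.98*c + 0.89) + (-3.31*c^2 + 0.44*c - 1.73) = -6.87*c^2 + 6.42*c - 0.84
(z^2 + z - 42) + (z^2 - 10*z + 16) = 2*z^2 - 9*z - 26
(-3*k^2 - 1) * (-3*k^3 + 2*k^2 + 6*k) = 9*k^5 - 6*k^4 - 15*k^3 - 2*k^2 - 6*k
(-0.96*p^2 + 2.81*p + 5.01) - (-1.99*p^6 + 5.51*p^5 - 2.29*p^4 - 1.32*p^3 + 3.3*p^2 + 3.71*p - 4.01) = 1.99*p^6 - 5.51*p^5 + 2.29*p^4 + 1.32*p^3 - 4.26*p^2 - 0.9*p + 9.02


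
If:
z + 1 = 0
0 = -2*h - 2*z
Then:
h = 1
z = -1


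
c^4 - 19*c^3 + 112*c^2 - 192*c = c*(c - 8)^2*(c - 3)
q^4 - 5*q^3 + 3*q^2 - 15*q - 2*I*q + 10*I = (q - 5)*(q - I)^2*(q + 2*I)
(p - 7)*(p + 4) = p^2 - 3*p - 28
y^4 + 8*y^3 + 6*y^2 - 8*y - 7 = (y - 1)*(y + 1)^2*(y + 7)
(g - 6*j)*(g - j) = g^2 - 7*g*j + 6*j^2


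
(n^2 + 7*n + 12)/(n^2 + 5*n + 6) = (n + 4)/(n + 2)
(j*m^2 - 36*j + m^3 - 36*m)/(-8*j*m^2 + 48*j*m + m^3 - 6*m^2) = (-j*m - 6*j - m^2 - 6*m)/(m*(8*j - m))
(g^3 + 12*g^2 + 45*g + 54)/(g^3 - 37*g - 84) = (g^2 + 9*g + 18)/(g^2 - 3*g - 28)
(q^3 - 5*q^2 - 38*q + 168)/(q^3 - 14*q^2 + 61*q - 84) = (q + 6)/(q - 3)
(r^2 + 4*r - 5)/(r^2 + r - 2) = (r + 5)/(r + 2)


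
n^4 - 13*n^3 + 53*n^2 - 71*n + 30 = (n - 6)*(n - 5)*(n - 1)^2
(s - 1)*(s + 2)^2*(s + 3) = s^4 + 6*s^3 + 9*s^2 - 4*s - 12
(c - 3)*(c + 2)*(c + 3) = c^3 + 2*c^2 - 9*c - 18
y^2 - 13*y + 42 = (y - 7)*(y - 6)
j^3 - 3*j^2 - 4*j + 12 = (j - 3)*(j - 2)*(j + 2)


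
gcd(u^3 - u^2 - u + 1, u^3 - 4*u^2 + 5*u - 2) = u^2 - 2*u + 1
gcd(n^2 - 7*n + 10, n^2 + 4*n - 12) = n - 2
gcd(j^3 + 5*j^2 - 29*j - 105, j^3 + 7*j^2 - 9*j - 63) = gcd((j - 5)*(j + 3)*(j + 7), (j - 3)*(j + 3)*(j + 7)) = j^2 + 10*j + 21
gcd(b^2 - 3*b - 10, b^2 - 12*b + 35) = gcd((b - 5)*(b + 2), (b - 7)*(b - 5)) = b - 5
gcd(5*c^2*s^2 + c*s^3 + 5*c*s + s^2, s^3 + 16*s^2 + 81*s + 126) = 1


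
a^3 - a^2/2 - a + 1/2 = (a - 1)*(a - 1/2)*(a + 1)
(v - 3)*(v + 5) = v^2 + 2*v - 15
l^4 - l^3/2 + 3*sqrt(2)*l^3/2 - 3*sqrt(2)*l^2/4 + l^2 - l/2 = l*(l - 1/2)*(l + sqrt(2)/2)*(l + sqrt(2))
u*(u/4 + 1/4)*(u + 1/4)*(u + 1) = u^4/4 + 9*u^3/16 + 3*u^2/8 + u/16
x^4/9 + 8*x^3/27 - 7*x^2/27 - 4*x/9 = x*(x/3 + 1/3)*(x/3 + 1)*(x - 4/3)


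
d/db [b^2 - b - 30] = 2*b - 1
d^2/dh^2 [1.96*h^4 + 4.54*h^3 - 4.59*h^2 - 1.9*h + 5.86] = 23.52*h^2 + 27.24*h - 9.18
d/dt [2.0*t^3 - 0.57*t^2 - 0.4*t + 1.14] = 6.0*t^2 - 1.14*t - 0.4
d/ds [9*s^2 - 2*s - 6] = 18*s - 2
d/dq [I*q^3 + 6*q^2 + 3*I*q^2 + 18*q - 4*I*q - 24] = 3*I*q^2 + 6*q*(2 + I) + 18 - 4*I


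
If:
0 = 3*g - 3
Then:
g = 1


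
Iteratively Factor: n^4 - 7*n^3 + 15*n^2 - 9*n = (n - 3)*(n^3 - 4*n^2 + 3*n) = (n - 3)^2*(n^2 - n) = (n - 3)^2*(n - 1)*(n)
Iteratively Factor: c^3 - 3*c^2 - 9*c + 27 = (c - 3)*(c^2 - 9) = (c - 3)*(c + 3)*(c - 3)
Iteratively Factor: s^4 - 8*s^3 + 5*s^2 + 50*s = (s)*(s^3 - 8*s^2 + 5*s + 50) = s*(s + 2)*(s^2 - 10*s + 25) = s*(s - 5)*(s + 2)*(s - 5)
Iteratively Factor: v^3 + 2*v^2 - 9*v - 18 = (v + 3)*(v^2 - v - 6) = (v + 2)*(v + 3)*(v - 3)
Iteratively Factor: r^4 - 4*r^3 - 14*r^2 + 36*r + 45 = (r + 1)*(r^3 - 5*r^2 - 9*r + 45) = (r + 1)*(r + 3)*(r^2 - 8*r + 15) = (r - 5)*(r + 1)*(r + 3)*(r - 3)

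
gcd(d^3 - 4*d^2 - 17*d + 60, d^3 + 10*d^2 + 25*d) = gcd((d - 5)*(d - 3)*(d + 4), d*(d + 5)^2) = 1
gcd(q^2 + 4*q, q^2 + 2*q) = q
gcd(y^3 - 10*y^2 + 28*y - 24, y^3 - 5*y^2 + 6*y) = y - 2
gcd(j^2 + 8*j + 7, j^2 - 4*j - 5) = j + 1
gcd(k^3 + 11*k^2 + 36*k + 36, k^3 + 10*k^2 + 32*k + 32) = k + 2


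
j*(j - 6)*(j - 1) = j^3 - 7*j^2 + 6*j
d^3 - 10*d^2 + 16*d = d*(d - 8)*(d - 2)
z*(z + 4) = z^2 + 4*z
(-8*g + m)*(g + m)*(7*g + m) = -56*g^3 - 57*g^2*m + m^3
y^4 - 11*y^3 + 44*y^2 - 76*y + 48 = (y - 4)*(y - 3)*(y - 2)^2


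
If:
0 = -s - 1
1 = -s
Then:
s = -1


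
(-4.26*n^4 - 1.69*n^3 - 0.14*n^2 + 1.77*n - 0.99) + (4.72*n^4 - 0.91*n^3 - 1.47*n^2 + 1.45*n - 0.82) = 0.46*n^4 - 2.6*n^3 - 1.61*n^2 + 3.22*n - 1.81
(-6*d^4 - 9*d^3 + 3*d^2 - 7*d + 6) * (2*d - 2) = -12*d^5 - 6*d^4 + 24*d^3 - 20*d^2 + 26*d - 12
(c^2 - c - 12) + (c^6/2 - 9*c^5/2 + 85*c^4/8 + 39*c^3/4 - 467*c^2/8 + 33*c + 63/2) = c^6/2 - 9*c^5/2 + 85*c^4/8 + 39*c^3/4 - 459*c^2/8 + 32*c + 39/2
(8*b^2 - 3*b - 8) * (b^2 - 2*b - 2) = 8*b^4 - 19*b^3 - 18*b^2 + 22*b + 16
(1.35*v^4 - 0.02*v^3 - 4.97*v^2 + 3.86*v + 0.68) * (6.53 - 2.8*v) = -3.78*v^5 + 8.8715*v^4 + 13.7854*v^3 - 43.2621*v^2 + 23.3018*v + 4.4404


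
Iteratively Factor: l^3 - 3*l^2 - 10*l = (l)*(l^2 - 3*l - 10) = l*(l - 5)*(l + 2)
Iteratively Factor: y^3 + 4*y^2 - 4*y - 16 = (y + 4)*(y^2 - 4) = (y - 2)*(y + 4)*(y + 2)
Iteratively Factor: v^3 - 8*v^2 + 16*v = (v)*(v^2 - 8*v + 16) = v*(v - 4)*(v - 4)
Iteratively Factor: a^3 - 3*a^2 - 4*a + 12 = (a - 3)*(a^2 - 4) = (a - 3)*(a + 2)*(a - 2)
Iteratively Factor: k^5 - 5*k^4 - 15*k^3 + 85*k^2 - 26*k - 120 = (k + 4)*(k^4 - 9*k^3 + 21*k^2 + k - 30) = (k - 2)*(k + 4)*(k^3 - 7*k^2 + 7*k + 15) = (k - 3)*(k - 2)*(k + 4)*(k^2 - 4*k - 5) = (k - 3)*(k - 2)*(k + 1)*(k + 4)*(k - 5)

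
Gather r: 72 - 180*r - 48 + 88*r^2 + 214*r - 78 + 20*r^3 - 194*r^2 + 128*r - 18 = 20*r^3 - 106*r^2 + 162*r - 72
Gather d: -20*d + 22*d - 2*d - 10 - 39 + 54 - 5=0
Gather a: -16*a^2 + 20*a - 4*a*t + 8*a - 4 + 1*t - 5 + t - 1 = -16*a^2 + a*(28 - 4*t) + 2*t - 10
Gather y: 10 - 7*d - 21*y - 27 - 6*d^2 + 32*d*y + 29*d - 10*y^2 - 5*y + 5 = -6*d^2 + 22*d - 10*y^2 + y*(32*d - 26) - 12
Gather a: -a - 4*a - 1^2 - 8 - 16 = -5*a - 25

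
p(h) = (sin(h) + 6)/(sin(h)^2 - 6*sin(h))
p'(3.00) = -49.65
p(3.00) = -7.43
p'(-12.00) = 2.87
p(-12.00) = -2.23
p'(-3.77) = -2.29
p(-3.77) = -2.07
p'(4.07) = -0.91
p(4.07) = 0.95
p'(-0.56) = 2.96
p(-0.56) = 1.58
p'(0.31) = 10.17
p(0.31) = -3.63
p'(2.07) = -0.58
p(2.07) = -1.53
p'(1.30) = 0.27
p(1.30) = -1.43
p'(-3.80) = -2.06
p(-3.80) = -2.01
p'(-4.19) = -0.63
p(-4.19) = -1.54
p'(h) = (-2*sin(h)*cos(h) + 6*cos(h))*(sin(h) + 6)/(sin(h)^2 - 6*sin(h))^2 + cos(h)/(sin(h)^2 - 6*sin(h))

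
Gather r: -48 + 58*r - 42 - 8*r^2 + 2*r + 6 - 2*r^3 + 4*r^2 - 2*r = -2*r^3 - 4*r^2 + 58*r - 84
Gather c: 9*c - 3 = 9*c - 3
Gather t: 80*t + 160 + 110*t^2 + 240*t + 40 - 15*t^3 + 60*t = -15*t^3 + 110*t^2 + 380*t + 200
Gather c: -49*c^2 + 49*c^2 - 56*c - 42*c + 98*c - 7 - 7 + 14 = 0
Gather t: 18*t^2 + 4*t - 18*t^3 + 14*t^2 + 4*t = -18*t^3 + 32*t^2 + 8*t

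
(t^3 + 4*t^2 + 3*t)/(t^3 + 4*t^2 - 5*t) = (t^2 + 4*t + 3)/(t^2 + 4*t - 5)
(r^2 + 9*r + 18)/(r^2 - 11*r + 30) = (r^2 + 9*r + 18)/(r^2 - 11*r + 30)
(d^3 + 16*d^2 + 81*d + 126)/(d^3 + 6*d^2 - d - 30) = (d^2 + 13*d + 42)/(d^2 + 3*d - 10)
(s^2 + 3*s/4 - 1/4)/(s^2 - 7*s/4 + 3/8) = 2*(s + 1)/(2*s - 3)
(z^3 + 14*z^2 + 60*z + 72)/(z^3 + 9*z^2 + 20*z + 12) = (z + 6)/(z + 1)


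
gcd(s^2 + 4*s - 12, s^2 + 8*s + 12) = s + 6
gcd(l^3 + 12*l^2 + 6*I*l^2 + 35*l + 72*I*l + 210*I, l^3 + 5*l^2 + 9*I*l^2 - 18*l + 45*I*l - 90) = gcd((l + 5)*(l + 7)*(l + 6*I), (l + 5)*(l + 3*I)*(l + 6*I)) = l^2 + l*(5 + 6*I) + 30*I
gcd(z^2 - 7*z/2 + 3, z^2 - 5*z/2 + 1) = z - 2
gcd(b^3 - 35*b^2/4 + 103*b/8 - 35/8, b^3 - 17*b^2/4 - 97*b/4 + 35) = b^2 - 33*b/4 + 35/4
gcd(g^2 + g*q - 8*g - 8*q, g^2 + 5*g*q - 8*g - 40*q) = g - 8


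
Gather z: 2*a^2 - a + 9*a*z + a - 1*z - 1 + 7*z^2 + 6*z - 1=2*a^2 + 7*z^2 + z*(9*a + 5) - 2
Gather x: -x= -x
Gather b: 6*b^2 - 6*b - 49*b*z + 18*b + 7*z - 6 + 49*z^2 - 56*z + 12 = 6*b^2 + b*(12 - 49*z) + 49*z^2 - 49*z + 6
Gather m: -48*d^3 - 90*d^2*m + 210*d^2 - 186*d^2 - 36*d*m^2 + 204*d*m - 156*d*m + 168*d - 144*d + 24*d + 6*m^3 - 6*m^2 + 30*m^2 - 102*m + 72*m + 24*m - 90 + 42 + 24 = -48*d^3 + 24*d^2 + 48*d + 6*m^3 + m^2*(24 - 36*d) + m*(-90*d^2 + 48*d - 6) - 24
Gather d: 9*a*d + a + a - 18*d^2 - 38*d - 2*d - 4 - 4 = 2*a - 18*d^2 + d*(9*a - 40) - 8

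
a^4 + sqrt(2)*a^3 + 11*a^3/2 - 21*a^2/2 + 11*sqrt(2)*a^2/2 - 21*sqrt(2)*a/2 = a*(a - 3/2)*(a + 7)*(a + sqrt(2))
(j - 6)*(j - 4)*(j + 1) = j^3 - 9*j^2 + 14*j + 24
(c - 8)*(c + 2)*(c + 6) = c^3 - 52*c - 96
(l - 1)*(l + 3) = l^2 + 2*l - 3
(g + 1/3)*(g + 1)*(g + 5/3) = g^3 + 3*g^2 + 23*g/9 + 5/9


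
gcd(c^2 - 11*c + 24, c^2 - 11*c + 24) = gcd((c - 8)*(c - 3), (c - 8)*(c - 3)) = c^2 - 11*c + 24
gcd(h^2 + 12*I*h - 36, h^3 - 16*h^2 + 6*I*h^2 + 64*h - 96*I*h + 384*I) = h + 6*I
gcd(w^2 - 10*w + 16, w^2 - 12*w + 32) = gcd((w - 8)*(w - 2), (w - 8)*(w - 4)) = w - 8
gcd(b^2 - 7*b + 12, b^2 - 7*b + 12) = b^2 - 7*b + 12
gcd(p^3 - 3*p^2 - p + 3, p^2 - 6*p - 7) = p + 1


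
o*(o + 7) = o^2 + 7*o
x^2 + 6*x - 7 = (x - 1)*(x + 7)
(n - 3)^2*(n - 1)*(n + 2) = n^4 - 5*n^3 + n^2 + 21*n - 18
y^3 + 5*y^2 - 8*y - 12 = (y - 2)*(y + 1)*(y + 6)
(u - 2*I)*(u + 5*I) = u^2 + 3*I*u + 10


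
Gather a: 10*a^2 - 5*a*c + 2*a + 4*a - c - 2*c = 10*a^2 + a*(6 - 5*c) - 3*c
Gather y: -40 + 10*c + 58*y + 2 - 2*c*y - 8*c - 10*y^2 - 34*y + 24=2*c - 10*y^2 + y*(24 - 2*c) - 14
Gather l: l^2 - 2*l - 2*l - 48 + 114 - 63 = l^2 - 4*l + 3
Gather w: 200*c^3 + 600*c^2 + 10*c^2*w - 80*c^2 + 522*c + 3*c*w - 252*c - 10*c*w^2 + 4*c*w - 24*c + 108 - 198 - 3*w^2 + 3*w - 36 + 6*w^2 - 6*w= 200*c^3 + 520*c^2 + 246*c + w^2*(3 - 10*c) + w*(10*c^2 + 7*c - 3) - 126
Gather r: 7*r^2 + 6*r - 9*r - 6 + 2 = 7*r^2 - 3*r - 4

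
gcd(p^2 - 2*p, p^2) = p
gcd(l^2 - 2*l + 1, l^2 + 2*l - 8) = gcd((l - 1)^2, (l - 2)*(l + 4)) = 1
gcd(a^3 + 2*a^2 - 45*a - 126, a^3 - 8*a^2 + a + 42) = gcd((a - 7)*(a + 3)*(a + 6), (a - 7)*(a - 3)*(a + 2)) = a - 7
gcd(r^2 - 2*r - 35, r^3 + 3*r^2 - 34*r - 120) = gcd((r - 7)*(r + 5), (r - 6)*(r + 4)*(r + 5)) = r + 5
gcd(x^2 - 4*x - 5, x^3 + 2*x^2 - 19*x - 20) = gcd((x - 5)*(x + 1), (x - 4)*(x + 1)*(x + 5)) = x + 1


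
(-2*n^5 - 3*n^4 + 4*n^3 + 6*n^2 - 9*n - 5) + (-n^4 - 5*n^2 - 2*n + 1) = -2*n^5 - 4*n^4 + 4*n^3 + n^2 - 11*n - 4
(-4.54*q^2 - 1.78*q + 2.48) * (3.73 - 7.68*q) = 34.8672*q^3 - 3.2638*q^2 - 25.6858*q + 9.2504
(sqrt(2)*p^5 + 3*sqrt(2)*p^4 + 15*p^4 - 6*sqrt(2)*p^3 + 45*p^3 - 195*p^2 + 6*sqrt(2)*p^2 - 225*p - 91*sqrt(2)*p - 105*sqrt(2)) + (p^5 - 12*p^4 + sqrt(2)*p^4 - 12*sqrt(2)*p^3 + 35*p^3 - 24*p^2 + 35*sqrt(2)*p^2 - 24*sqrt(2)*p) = p^5 + sqrt(2)*p^5 + 3*p^4 + 4*sqrt(2)*p^4 - 18*sqrt(2)*p^3 + 80*p^3 - 219*p^2 + 41*sqrt(2)*p^2 - 225*p - 115*sqrt(2)*p - 105*sqrt(2)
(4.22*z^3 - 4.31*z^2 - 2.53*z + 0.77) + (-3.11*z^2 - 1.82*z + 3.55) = 4.22*z^3 - 7.42*z^2 - 4.35*z + 4.32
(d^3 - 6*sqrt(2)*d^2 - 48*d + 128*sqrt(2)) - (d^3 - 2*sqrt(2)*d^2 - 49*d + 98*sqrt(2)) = -4*sqrt(2)*d^2 + d + 30*sqrt(2)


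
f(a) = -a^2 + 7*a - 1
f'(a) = 7 - 2*a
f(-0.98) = -8.82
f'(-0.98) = 8.96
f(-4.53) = -53.23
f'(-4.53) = 16.06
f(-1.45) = -13.25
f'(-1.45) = 9.90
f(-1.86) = -17.48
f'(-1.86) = 10.72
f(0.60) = 2.84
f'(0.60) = 5.80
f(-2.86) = -29.20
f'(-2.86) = 12.72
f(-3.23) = -34.04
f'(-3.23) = 13.46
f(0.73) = 3.58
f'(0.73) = 5.54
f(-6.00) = -79.00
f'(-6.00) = 19.00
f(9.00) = -19.00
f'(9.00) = -11.00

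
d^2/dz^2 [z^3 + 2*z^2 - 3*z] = 6*z + 4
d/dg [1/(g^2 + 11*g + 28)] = (-2*g - 11)/(g^2 + 11*g + 28)^2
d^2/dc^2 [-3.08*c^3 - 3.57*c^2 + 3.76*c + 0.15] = -18.48*c - 7.14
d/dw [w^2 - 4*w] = 2*w - 4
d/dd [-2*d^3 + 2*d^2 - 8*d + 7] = -6*d^2 + 4*d - 8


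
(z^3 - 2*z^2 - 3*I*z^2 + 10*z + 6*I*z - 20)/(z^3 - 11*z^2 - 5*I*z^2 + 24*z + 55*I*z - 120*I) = (z^2 + 2*z*(-1 + I) - 4*I)/(z^2 - 11*z + 24)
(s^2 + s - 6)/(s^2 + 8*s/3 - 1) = 3*(s - 2)/(3*s - 1)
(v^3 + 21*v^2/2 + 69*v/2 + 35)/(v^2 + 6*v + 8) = (2*v^2 + 17*v + 35)/(2*(v + 4))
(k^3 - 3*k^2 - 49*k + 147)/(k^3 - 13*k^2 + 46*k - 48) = (k^2 - 49)/(k^2 - 10*k + 16)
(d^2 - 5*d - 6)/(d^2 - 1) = (d - 6)/(d - 1)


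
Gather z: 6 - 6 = 0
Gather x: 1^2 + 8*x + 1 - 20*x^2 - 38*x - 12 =-20*x^2 - 30*x - 10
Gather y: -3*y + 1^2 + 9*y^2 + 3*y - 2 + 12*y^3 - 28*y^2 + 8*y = 12*y^3 - 19*y^2 + 8*y - 1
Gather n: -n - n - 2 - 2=-2*n - 4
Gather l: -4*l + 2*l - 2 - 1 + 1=-2*l - 2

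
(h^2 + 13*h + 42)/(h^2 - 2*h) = (h^2 + 13*h + 42)/(h*(h - 2))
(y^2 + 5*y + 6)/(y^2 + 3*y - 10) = (y^2 + 5*y + 6)/(y^2 + 3*y - 10)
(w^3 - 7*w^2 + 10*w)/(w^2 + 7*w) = (w^2 - 7*w + 10)/(w + 7)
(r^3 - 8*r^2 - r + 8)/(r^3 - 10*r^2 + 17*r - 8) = (r + 1)/(r - 1)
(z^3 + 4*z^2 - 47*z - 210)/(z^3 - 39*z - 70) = (z + 6)/(z + 2)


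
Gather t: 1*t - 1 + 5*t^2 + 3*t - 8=5*t^2 + 4*t - 9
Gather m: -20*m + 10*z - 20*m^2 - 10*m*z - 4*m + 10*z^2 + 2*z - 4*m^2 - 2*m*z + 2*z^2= -24*m^2 + m*(-12*z - 24) + 12*z^2 + 12*z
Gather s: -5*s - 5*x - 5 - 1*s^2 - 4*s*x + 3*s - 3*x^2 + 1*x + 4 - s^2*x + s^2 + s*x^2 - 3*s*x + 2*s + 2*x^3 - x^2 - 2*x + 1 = -s^2*x + s*(x^2 - 7*x) + 2*x^3 - 4*x^2 - 6*x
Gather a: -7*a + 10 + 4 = 14 - 7*a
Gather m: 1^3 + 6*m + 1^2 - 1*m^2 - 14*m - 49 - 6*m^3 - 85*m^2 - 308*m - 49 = -6*m^3 - 86*m^2 - 316*m - 96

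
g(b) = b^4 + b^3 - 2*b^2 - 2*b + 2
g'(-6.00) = -734.00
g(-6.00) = 1022.00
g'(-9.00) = -2639.00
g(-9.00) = 5690.00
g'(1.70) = 19.52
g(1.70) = 6.09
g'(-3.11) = -80.86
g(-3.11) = 52.35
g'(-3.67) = -144.64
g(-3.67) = 114.38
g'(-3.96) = -187.51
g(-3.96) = 162.37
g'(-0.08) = -1.66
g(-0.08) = 2.15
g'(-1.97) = -13.06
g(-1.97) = 5.59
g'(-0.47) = 0.13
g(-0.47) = 2.44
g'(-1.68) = -5.78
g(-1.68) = 2.94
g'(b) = 4*b^3 + 3*b^2 - 4*b - 2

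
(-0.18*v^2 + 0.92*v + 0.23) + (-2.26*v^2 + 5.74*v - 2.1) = -2.44*v^2 + 6.66*v - 1.87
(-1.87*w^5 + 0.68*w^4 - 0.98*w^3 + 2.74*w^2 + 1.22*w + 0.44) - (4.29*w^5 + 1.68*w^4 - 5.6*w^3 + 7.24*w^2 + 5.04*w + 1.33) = -6.16*w^5 - 1.0*w^4 + 4.62*w^3 - 4.5*w^2 - 3.82*w - 0.89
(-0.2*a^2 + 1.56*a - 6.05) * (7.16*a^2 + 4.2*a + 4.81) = -1.432*a^4 + 10.3296*a^3 - 37.728*a^2 - 17.9064*a - 29.1005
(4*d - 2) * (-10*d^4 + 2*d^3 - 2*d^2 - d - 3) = -40*d^5 + 28*d^4 - 12*d^3 - 10*d + 6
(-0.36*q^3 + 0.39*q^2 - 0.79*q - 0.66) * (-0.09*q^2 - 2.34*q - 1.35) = 0.0324*q^5 + 0.8073*q^4 - 0.3555*q^3 + 1.3815*q^2 + 2.6109*q + 0.891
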